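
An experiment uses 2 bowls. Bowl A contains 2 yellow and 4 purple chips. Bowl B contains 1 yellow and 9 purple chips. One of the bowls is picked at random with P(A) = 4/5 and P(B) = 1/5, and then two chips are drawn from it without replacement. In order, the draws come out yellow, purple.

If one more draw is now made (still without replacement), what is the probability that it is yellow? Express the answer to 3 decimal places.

Compute the likelihood of the observed sequence for each case: P(data | bowl A) = (2/6)(4/5) = 4/15; P(data | bowl B) = (1/10)(9/9) = 1/10.
The prior-weighted likelihoods are 4/5 · 4/15 = 16/75, 1/5 · 1/10 = 1/50; these sum to 7/30.
Dividing through by the total gives posterior P(bowl A | data) = 32/35, P(bowl B | data) = 3/35.
The predictive probability is P(yellow next | data) = (1/4)(32/35) + (0)(3/35) = 8/35.

0.229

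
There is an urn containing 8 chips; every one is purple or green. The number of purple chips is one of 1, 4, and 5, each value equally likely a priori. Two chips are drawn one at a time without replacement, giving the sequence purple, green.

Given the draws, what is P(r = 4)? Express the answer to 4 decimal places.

For each hypothesis, P(data | H) works out to: P(data | r = 1) = (1/8)(7/7) = 1/8; P(data | r = 4) = (4/8)(4/7) = 2/7; P(data | r = 5) = (5/8)(3/7) = 15/56.
The prior-weighted likelihoods are 1/3 · 1/8 = 1/24, 1/3 · 2/7 = 2/21, 1/3 · 15/56 = 5/56; with total 19/84.
So P(r = 4 | data) = (2/21) / (19/84) = 8/19.

0.4211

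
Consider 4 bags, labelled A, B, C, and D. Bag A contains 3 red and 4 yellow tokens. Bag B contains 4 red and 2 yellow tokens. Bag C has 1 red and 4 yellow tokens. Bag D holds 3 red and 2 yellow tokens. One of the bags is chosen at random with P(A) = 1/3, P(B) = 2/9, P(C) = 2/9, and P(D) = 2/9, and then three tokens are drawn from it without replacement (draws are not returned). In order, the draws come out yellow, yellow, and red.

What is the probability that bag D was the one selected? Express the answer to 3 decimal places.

The likelihood of the observed sequence under each hypothesis: P(data | bag A) = (4/7)(3/6)(3/5) = 6/35; P(data | bag B) = (2/6)(1/5)(4/4) = 1/15; P(data | bag C) = (4/5)(3/4)(1/3) = 1/5; P(data | bag D) = (2/5)(1/4)(3/3) = 1/10.
Multiplying each by its prior: 1/3 · 6/35 = 2/35, 2/9 · 1/15 = 2/135, 2/9 · 1/5 = 2/45, 2/9 · 1/10 = 1/45; these sum to 131/945.
Therefore the posterior P(bag D | data) = (1/45) / (131/945) = 21/131.

0.160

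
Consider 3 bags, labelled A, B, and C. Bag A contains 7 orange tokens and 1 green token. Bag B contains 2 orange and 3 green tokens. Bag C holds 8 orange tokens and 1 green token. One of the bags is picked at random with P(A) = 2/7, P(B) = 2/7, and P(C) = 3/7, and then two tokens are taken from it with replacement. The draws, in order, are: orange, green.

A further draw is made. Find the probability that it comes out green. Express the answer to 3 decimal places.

Compute the likelihood of the observed sequence for each case: P(data | bag A) = (7/8)(1/8) = 0.10938; P(data | bag B) = (2/5)(3/5) = 0.24; P(data | bag C) = (8/9)(1/9) = 0.098765.
Multiplying each by its prior: 2/7 · 0.10938 = 0.03125, 2/7 · 0.24 = 0.068571, 3/7 · 0.098765 = 0.042328; summing to 0.14215.
Normalising, the posterior is P(bag A | data) = 0.21984, P(bag B | data) = 0.48239, P(bag C | data) = 0.29777.
So P(green next | data) = Σ P(green next | H) P(H | data) = (1/8)(0.21984) + (3/5)(0.48239) + (1/9)(0.29777) = 0.35.

0.350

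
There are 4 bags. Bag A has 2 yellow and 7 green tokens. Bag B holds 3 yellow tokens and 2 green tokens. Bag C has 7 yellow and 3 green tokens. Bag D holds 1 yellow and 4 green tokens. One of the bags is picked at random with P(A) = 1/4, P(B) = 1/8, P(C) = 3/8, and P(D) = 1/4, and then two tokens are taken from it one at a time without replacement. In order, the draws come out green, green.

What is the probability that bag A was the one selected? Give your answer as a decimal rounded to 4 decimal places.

0.4375

For each hypothesis, P(data | H) works out to: P(data | bag A) = (7/9)(6/8) = 7/12; P(data | bag B) = (2/5)(1/4) = 1/10; P(data | bag C) = (3/10)(2/9) = 1/15; P(data | bag D) = (4/5)(3/4) = 3/5.
Weighting by the prior gives 1/4 · 7/12 = 7/48, 1/8 · 1/10 = 1/80, 3/8 · 1/15 = 1/40, 1/4 · 3/5 = 3/20; these sum to 1/3.
Therefore the posterior P(bag A | data) = (7/48) / (1/3) = 7/16.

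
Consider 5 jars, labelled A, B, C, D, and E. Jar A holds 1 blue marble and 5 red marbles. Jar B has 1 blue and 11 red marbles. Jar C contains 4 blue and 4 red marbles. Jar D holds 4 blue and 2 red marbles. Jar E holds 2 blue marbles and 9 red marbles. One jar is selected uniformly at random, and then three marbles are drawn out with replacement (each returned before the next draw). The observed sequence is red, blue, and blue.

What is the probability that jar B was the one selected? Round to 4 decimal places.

Compute the likelihood of the observed sequence for each case: P(data | jar A) = (5/6)(1/6)(1/6) = 0.023148; P(data | jar B) = (11/12)(1/12)(1/12) = 0.0063657; P(data | jar C) = (4/8)(4/8)(4/8) = 0.125; P(data | jar D) = (2/6)(4/6)(4/6) = 0.14815; P(data | jar E) = (9/11)(2/11)(2/11) = 0.027047.
Multiplying each by its prior: 1/5 · 0.023148 = 0.0046296, 1/5 · 0.0063657 = 0.0012731, 1/5 · 0.125 = 0.025, 1/5 · 0.14815 = 0.02963, 1/5 · 0.027047 = 0.0054095; summing to 0.065942.
So P(jar B | data) = (0.0012731) / (0.065942) = 0.019307.

0.0193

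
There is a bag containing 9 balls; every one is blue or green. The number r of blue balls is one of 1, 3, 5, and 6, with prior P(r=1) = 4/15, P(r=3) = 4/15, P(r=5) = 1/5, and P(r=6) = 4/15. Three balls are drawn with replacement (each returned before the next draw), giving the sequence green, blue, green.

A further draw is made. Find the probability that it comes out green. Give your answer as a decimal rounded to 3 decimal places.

For each hypothesis, P(data | H) works out to: P(data | r = 1) = (8/9)(1/9)(8/9) = 0.087791; P(data | r = 3) = (6/9)(3/9)(6/9) = 0.14815; P(data | r = 5) = (4/9)(5/9)(4/9) = 0.10974; P(data | r = 6) = (3/9)(6/9)(3/9) = 0.074074.
The prior-weighted likelihoods are 4/15 · 0.087791 = 0.023411, 4/15 · 0.14815 = 0.039506, 1/5 · 0.10974 = 0.021948, 4/15 · 0.074074 = 0.019753; with total 0.10462.
Normalising, the posterior is P(r = 1 | data) = 0.22378, P(r = 3 | data) = 0.37762, P(r = 5 | data) = 0.20979, P(r = 6 | data) = 0.18881.
So P(green next | data) = Σ P(green next | H) P(H | data) = (8/9)(0.22378) + (2/3)(0.37762) + (4/9)(0.20979) + (1/3)(0.18881) = 0.60684.

0.607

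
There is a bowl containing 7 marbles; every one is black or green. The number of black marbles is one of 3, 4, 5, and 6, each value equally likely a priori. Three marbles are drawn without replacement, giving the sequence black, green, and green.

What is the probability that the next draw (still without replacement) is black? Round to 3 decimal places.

For each hypothesis, P(data | H) works out to: P(data | r = 3) = (3/7)(4/6)(3/5) = 6/35; P(data | r = 4) = (4/7)(3/6)(2/5) = 4/35; P(data | r = 5) = (5/7)(2/6)(1/5) = 1/21; P(data | r = 6) = (6/7)(1/6)(0/5) = 0.
Multiplying each by its prior: 1/4 · 6/35 = 3/70, 1/4 · 4/35 = 1/35, 1/4 · 1/21 = 1/84, 1/4 · 0 = 0; these sum to 1/12.
Dividing through by the total gives posterior P(r = 3 | data) = 18/35, P(r = 4 | data) = 12/35, P(r = 5 | data) = 1/7, P(r = 6 | data) = 0.
So P(black next | data) = Σ P(black next | H) P(H | data) = (1/2)(18/35) + (3/4)(12/35) + (1)(1/7) = 23/35.

0.657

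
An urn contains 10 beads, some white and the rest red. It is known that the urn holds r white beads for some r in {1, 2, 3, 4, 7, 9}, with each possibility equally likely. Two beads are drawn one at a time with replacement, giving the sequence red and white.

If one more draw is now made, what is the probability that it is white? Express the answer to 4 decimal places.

Under each hypothesis, the probability of the observed sequence is: P(data | r = 1) = (9/10)(1/10) = 9/100; P(data | r = 2) = (8/10)(2/10) = 4/25; P(data | r = 3) = (7/10)(3/10) = 21/100; P(data | r = 4) = (6/10)(4/10) = 6/25; P(data | r = 7) = (3/10)(7/10) = 21/100; P(data | r = 9) = (1/10)(9/10) = 9/100.
The prior-weighted likelihoods are 1/6 · 9/100 = 3/200, 1/6 · 4/25 = 2/75, 1/6 · 21/100 = 7/200, 1/6 · 6/25 = 1/25, 1/6 · 21/100 = 7/200, 1/6 · 9/100 = 3/200; summing to 1/6.
The posterior is then P(r = 1 | data) = 9/100, P(r = 2 | data) = 4/25, P(r = 3 | data) = 21/100, P(r = 4 | data) = 6/25, P(r = 7 | data) = 21/100, P(r = 9 | data) = 9/100.
The predictive probability is P(white next | data) = (1/10)(9/100) + (1/5)(4/25) + (3/10)(21/100) + (2/5)(6/25) + (7/10)(21/100) + (9/10)(9/100) = 107/250.

0.4280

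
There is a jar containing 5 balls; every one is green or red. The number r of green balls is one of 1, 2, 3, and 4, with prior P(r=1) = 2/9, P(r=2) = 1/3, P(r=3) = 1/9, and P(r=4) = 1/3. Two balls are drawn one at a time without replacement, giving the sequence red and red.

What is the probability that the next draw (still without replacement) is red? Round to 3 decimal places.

0.500

For each hypothesis, P(data | H) works out to: P(data | r = 1) = (4/5)(3/4) = 3/5; P(data | r = 2) = (3/5)(2/4) = 3/10; P(data | r = 3) = (2/5)(1/4) = 1/10; P(data | r = 4) = (1/5)(0/4) = 0.
Weighting by the prior gives 2/9 · 3/5 = 2/15, 1/3 · 3/10 = 1/10, 1/9 · 1/10 = 1/90, 1/3 · 0 = 0; these sum to 11/45.
Normalising, the posterior is P(r = 1 | data) = 6/11, P(r = 2 | data) = 9/22, P(r = 3 | data) = 1/22, P(r = 4 | data) = 0.
So P(red next | data) = Σ P(red next | H) P(H | data) = (2/3)(6/11) + (1/3)(9/22) + (0)(1/22) = 1/2.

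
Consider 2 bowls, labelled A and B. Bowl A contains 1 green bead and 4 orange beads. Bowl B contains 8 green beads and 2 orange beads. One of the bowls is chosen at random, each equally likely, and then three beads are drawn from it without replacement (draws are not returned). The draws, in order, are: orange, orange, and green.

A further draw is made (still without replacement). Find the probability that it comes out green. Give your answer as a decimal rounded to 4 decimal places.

0.1000

For each hypothesis, P(data | H) works out to: P(data | bowl A) = (4/5)(3/4)(1/3) = 1/5; P(data | bowl B) = (2/10)(1/9)(8/8) = 1/45.
The prior-weighted likelihoods are 1/2 · 1/5 = 1/10, 1/2 · 1/45 = 1/90; summing to 1/9.
Dividing through by the total gives posterior P(bowl A | data) = 9/10, P(bowl B | data) = 1/10.
The predictive probability is P(green next | data) = (0)(9/10) + (1)(1/10) = 1/10.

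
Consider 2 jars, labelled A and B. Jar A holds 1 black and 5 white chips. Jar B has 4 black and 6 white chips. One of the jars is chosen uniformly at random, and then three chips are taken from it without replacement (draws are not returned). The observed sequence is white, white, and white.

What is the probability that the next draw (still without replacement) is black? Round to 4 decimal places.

The likelihood of the observed sequence under each hypothesis: P(data | jar A) = (5/6)(4/5)(3/4) = 1/2; P(data | jar B) = (6/10)(5/9)(4/8) = 1/6.
Multiplying each by its prior: 1/2 · 1/2 = 1/4, 1/2 · 1/6 = 1/12; these sum to 1/3.
Dividing through by the total gives posterior P(jar A | data) = 3/4, P(jar B | data) = 1/4.
The predictive probability is P(black next | data) = (1/3)(3/4) + (4/7)(1/4) = 11/28.

0.3929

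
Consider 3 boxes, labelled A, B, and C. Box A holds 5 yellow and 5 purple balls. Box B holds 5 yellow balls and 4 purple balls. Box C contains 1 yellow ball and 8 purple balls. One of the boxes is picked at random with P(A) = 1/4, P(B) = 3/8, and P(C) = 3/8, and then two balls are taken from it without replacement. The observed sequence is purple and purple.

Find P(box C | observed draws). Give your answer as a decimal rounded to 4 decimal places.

For each hypothesis, P(data | H) works out to: P(data | box A) = (5/10)(4/9) = 2/9; P(data | box B) = (4/9)(3/8) = 1/6; P(data | box C) = (8/9)(7/8) = 7/9.
The prior-weighted likelihoods are 1/4 · 2/9 = 1/18, 3/8 · 1/6 = 1/16, 3/8 · 7/9 = 7/24; with total 59/144.
Hence P(box C | data) = (7/24) / (59/144) = 42/59.

0.7119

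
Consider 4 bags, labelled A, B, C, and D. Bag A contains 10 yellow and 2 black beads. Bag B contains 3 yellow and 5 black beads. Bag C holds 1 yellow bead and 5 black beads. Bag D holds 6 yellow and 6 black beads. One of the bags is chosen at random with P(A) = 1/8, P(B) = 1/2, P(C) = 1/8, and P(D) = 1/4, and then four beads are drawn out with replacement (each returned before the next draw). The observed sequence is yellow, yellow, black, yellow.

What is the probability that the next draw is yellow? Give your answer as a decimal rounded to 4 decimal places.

The likelihood of the observed sequence under each hypothesis: P(data | bag A) = (10/12)(10/12)(2/12)(10/12) = 0.096451; P(data | bag B) = (3/8)(3/8)(5/8)(3/8) = 0.032959; P(data | bag C) = (1/6)(1/6)(5/6)(1/6) = 0.003858; P(data | bag D) = (6/12)(6/12)(6/12)(6/12) = 0.0625.
Weighting by the prior gives 1/8 · 0.096451 = 0.012056, 1/2 · 0.032959 = 0.016479, 1/8 · 0.003858 = 0.00048225, 1/4 · 0.0625 = 0.015625; with total 0.044643.
The posterior is then P(bag A | data) = 0.27006, P(bag B | data) = 0.36914, P(bag C | data) = 0.010802, P(bag D | data) = 0.35.
The predictive probability is P(yellow next | data) = (5/6)(0.27006) + (3/8)(0.36914) + (1/6)(0.010802) + (1/2)(0.35) = 0.54028.

0.5403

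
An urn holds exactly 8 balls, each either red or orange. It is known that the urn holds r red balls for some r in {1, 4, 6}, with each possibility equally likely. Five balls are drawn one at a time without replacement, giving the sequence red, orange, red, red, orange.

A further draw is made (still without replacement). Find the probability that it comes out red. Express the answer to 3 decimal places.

The likelihood of the observed sequence under each hypothesis: P(data | r = 1) = (1/8)(7/7)(0/6) = 0; P(data | r = 4) = (4/8)(4/7)(3/6)(2/5)(3/4) = 3/70; P(data | r = 6) = (6/8)(2/7)(5/6)(4/5)(1/4) = 1/28.
Weighting by the prior gives 1/3 · 0 = 0, 1/3 · 3/70 = 1/70, 1/3 · 1/28 = 1/84; summing to 11/420.
Normalising, the posterior is P(r = 1 | data) = 0, P(r = 4 | data) = 6/11, P(r = 6 | data) = 5/11.
The predictive probability is P(red next | data) = (1/3)(6/11) + (1)(5/11) = 7/11.

0.636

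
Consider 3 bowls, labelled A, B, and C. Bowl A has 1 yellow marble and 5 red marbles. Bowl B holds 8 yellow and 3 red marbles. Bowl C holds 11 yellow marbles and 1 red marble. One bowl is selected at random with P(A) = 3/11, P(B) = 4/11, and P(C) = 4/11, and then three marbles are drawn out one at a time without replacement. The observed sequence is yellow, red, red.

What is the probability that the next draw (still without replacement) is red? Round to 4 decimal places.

0.7555

The likelihood of the observed sequence under each hypothesis: P(data | bowl A) = (1/6)(5/5)(4/4) = 0.16667; P(data | bowl B) = (8/11)(3/10)(2/9) = 0.048485; P(data | bowl C) = (11/12)(1/11)(0/10) = 0.
The prior-weighted likelihoods are 3/11 · 0.16667 = 0.045455, 4/11 · 0.048485 = 0.017631, 4/11 · 0 = 0; these sum to 0.063085.
Dividing through by the total gives posterior P(bowl A | data) = 0.72052, P(bowl B | data) = 0.27948, P(bowl C | data) = 0.
The predictive probability is P(red next | data) = (1)(0.72052) + (1/8)(0.27948) = 0.75546.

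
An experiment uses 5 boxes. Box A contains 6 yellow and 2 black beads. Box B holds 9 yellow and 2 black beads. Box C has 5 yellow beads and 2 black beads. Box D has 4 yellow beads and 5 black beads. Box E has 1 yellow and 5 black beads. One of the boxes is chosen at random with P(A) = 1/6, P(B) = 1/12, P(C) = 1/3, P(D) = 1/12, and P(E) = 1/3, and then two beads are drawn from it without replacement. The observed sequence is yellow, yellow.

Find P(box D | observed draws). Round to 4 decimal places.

0.0439

The likelihood of the observed sequence under each hypothesis: P(data | box A) = (6/8)(5/7) = 0.53571; P(data | box B) = (9/11)(8/10) = 0.65455; P(data | box C) = (5/7)(4/6) = 0.47619; P(data | box D) = (4/9)(3/8) = 0.16667; P(data | box E) = (1/6)(0/5) = 0.
Weighting by the prior gives 1/6 · 0.53571 = 0.089286, 1/12 · 0.65455 = 0.054545, 1/3 · 0.47619 = 0.15873, 1/12 · 0.16667 = 0.013889, 1/3 · 0 = 0; with total 0.31645.
By Bayes' rule, P(box D | data) = (0.013889) / (0.31645) = 0.04389.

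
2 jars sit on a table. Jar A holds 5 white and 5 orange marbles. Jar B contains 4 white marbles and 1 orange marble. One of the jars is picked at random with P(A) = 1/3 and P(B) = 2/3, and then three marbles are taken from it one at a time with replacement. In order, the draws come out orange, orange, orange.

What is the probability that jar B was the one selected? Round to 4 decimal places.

0.1135

Under each hypothesis, the probability of the observed sequence is: P(data | jar A) = (5/10)(5/10)(5/10) = 1/8; P(data | jar B) = (1/5)(1/5)(1/5) = 1/125.
The prior-weighted likelihoods are 1/3 · 1/8 = 1/24, 2/3 · 1/125 = 2/375; summing to 47/1000.
Therefore the posterior P(jar B | data) = (2/375) / (47/1000) = 16/141.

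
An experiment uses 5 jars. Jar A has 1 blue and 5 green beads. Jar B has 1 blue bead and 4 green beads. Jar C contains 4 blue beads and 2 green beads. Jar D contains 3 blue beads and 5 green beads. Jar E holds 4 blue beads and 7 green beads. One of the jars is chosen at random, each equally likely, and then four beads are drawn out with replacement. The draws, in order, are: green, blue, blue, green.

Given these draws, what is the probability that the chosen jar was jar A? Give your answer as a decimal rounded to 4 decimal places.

The likelihood of the observed sequence under each hypothesis: P(data | jar A) = (5/6)(1/6)(1/6)(5/6) = 0.01929; P(data | jar B) = (4/5)(1/5)(1/5)(4/5) = 0.0256; P(data | jar C) = (2/6)(4/6)(4/6)(2/6) = 0.049383; P(data | jar D) = (5/8)(3/8)(3/8)(5/8) = 0.054932; P(data | jar E) = (7/11)(4/11)(4/11)(7/11) = 0.053548.
Weighting by the prior gives 1/5 · 0.01929 = 0.003858, 1/5 · 0.0256 = 0.00512, 1/5 · 0.049383 = 0.0098765, 1/5 · 0.054932 = 0.010986, 1/5 · 0.053548 = 0.01071; these sum to 0.040551.
So P(jar A | data) = (0.003858) / (0.040551) = 0.095141.

0.0951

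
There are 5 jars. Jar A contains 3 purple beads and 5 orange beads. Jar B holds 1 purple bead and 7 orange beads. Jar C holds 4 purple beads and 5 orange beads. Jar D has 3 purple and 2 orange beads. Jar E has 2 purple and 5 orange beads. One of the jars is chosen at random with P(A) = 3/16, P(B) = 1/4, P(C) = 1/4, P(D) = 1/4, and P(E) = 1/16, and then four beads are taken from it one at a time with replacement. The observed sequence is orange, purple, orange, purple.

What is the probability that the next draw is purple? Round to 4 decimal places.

0.4479

Under each hypothesis, the probability of the observed sequence is: P(data | jar A) = (5/8)(3/8)(5/8)(3/8) = 0.054932; P(data | jar B) = (7/8)(1/8)(7/8)(1/8) = 0.011963; P(data | jar C) = (5/9)(4/9)(5/9)(4/9) = 0.060966; P(data | jar D) = (2/5)(3/5)(2/5)(3/5) = 0.0576; P(data | jar E) = (5/7)(2/7)(5/7)(2/7) = 0.041649.
Multiplying each by its prior: 3/16 · 0.054932 = 0.0103, 1/4 · 0.011963 = 0.0029907, 1/4 · 0.060966 = 0.015242, 1/4 · 0.0576 = 0.0144, 1/16 · 0.041649 = 0.0026031; with total 0.045535.
Dividing through by the total gives posterior P(jar A | data) = 0.22619, P(jar B | data) = 0.06568, P(jar C | data) = 0.33472, P(jar D | data) = 0.31624, P(jar E | data) = 0.057167.
So P(purple next | data) = Σ P(purple next | H) P(H | data) = (3/8)(0.22619) + (1/8)(0.06568) + (4/9)(0.33472) + (3/5)(0.31624) + (2/7)(0.057167) = 0.44787.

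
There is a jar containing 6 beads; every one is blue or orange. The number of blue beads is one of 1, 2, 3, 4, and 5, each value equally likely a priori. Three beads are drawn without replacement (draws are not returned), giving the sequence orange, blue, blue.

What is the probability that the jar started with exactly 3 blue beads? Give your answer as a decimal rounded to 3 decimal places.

0.257

Under each hypothesis, the probability of the observed sequence is: P(data | r = 1) = (5/6)(1/5)(0/4) = 0; P(data | r = 2) = (4/6)(2/5)(1/4) = 1/15; P(data | r = 3) = (3/6)(3/5)(2/4) = 3/20; P(data | r = 4) = (2/6)(4/5)(3/4) = 1/5; P(data | r = 5) = (1/6)(5/5)(4/4) = 1/6.
Multiplying each by its prior: 1/5 · 0 = 0, 1/5 · 1/15 = 1/75, 1/5 · 3/20 = 3/100, 1/5 · 1/5 = 1/25, 1/5 · 1/6 = 1/30; summing to 7/60.
Therefore the posterior P(r = 3 | data) = (3/100) / (7/60) = 9/35.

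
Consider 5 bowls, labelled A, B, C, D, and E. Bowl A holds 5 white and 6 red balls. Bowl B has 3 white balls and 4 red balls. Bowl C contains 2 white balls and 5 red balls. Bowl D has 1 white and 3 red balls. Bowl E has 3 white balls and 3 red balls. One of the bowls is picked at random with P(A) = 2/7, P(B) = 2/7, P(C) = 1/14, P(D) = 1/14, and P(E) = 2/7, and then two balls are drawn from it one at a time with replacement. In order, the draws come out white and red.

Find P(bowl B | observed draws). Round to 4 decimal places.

The likelihood of the observed sequence under each hypothesis: P(data | bowl A) = (5/11)(6/11) = 0.24793; P(data | bowl B) = (3/7)(4/7) = 0.2449; P(data | bowl C) = (2/7)(5/7) = 0.20408; P(data | bowl D) = (1/4)(3/4) = 0.1875; P(data | bowl E) = (3/6)(3/6) = 0.25.
Weighting by the prior gives 2/7 · 0.24793 = 0.070838, 2/7 · 0.2449 = 0.069971, 1/14 · 0.20408 = 0.014577, 1/14 · 0.1875 = 0.013393, 2/7 · 0.25 = 0.071429; with total 0.24021.
Therefore the posterior P(bowl B | data) = (0.069971) / (0.24021) = 0.29129.

0.2913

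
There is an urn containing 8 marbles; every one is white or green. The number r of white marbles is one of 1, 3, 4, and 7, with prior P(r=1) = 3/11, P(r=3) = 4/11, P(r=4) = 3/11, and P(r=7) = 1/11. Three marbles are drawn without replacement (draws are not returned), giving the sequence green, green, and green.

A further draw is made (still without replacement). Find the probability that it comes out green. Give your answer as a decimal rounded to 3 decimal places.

0.652

Compute the likelihood of the observed sequence for each case: P(data | r = 1) = (7/8)(6/7)(5/6) = 5/8; P(data | r = 3) = (5/8)(4/7)(3/6) = 5/28; P(data | r = 4) = (4/8)(3/7)(2/6) = 1/14; P(data | r = 7) = (1/8)(0/7) = 0.
Multiplying each by its prior: 3/11 · 5/8 = 15/88, 4/11 · 5/28 = 5/77, 3/11 · 1/14 = 3/154, 1/11 · 0 = 0; with total 157/616.
Dividing through by the total gives posterior P(r = 1 | data) = 105/157, P(r = 3 | data) = 40/157, P(r = 4 | data) = 12/157, P(r = 7 | data) = 0.
So P(green next | data) = Σ P(green next | H) P(H | data) = (4/5)(105/157) + (2/5)(40/157) + (1/5)(12/157) = 512/785.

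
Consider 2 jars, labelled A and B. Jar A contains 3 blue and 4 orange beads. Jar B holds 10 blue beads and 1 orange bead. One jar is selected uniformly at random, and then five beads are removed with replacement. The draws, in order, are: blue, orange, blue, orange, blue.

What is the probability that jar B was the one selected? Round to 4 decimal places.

For each hypothesis, P(data | H) works out to: P(data | jar A) = (3/7)(4/7)(3/7)(4/7)(3/7) = 0.025704; P(data | jar B) = (10/11)(1/11)(10/11)(1/11)(10/11) = 0.0062092.
The prior-weighted likelihoods are 1/2 · 0.025704 = 0.012852, 1/2 · 0.0062092 = 0.0031046; with total 0.015956.
By Bayes' rule, P(jar B | data) = (0.0031046) / (0.015956) = 0.19457.

0.1946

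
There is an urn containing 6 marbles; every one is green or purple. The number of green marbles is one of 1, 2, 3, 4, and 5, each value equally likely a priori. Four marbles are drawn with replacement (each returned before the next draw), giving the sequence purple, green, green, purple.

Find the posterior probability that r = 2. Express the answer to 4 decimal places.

0.2471

Under each hypothesis, the probability of the observed sequence is: P(data | r = 1) = (5/6)(1/6)(1/6)(5/6) = 0.01929; P(data | r = 2) = (4/6)(2/6)(2/6)(4/6) = 0.049383; P(data | r = 3) = (3/6)(3/6)(3/6)(3/6) = 0.0625; P(data | r = 4) = (2/6)(4/6)(4/6)(2/6) = 0.049383; P(data | r = 5) = (1/6)(5/6)(5/6)(1/6) = 0.01929.
Weighting by the prior gives 1/5 · 0.01929 = 0.003858, 1/5 · 0.049383 = 0.0098765, 1/5 · 0.0625 = 0.0125, 1/5 · 0.049383 = 0.0098765, 1/5 · 0.01929 = 0.003858; summing to 0.039969.
Therefore the posterior P(r = 2 | data) = (0.0098765) / (0.039969) = 0.2471.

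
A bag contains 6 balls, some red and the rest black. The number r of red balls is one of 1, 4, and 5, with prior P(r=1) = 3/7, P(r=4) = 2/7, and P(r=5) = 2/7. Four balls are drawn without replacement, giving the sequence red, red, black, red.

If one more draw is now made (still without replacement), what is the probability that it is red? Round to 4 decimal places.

The likelihood of the observed sequence under each hypothesis: P(data | r = 1) = (1/6)(0/5) = 0; P(data | r = 4) = (4/6)(3/5)(2/4)(2/3) = 2/15; P(data | r = 5) = (5/6)(4/5)(1/4)(3/3) = 1/6.
The prior-weighted likelihoods are 3/7 · 0 = 0, 2/7 · 2/15 = 4/105, 2/7 · 1/6 = 1/21; these sum to 3/35.
Dividing through by the total gives posterior P(r = 1 | data) = 0, P(r = 4 | data) = 4/9, P(r = 5 | data) = 5/9.
So P(red next | data) = Σ P(red next | H) P(H | data) = (1/2)(4/9) + (1)(5/9) = 7/9.

0.7778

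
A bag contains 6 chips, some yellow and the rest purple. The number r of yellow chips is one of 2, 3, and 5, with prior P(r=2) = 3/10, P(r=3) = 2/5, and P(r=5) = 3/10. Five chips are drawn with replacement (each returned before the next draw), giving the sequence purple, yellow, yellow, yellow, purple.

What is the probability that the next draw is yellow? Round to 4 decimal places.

0.5352

Compute the likelihood of the observed sequence for each case: P(data | r = 2) = (4/6)(2/6)(2/6)(2/6)(4/6) = 0.016461; P(data | r = 3) = (3/6)(3/6)(3/6)(3/6)(3/6) = 0.03125; P(data | r = 5) = (1/6)(5/6)(5/6)(5/6)(1/6) = 0.016075.
Multiplying each by its prior: 3/10 · 0.016461 = 0.0049383, 2/5 · 0.03125 = 0.0125, 3/10 · 0.016075 = 0.0048225; summing to 0.022261.
Dividing through by the total gives posterior P(r = 2 | data) = 0.22184, P(r = 3 | data) = 0.56153, P(r = 5 | data) = 0.21664.
Averaging over the posterior, P(yellow next | data) = (1/3)(0.22184) + (1/2)(0.56153) + (5/6)(0.21664) = 0.53524.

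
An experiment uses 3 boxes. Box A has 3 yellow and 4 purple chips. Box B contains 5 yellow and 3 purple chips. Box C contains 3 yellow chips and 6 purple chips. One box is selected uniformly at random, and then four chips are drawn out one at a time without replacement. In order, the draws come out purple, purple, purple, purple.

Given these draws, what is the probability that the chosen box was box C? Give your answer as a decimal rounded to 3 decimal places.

For each hypothesis, P(data | H) works out to: P(data | box A) = (4/7)(3/6)(2/5)(1/4) = 1/35; P(data | box B) = (3/8)(2/7)(1/6)(0/5) = 0; P(data | box C) = (6/9)(5/8)(4/7)(3/6) = 5/42.
Weighting by the prior gives 1/3 · 1/35 = 1/105, 1/3 · 0 = 0, 1/3 · 5/42 = 5/126; these sum to 31/630.
Hence P(box C | data) = (5/126) / (31/630) = 25/31.

0.806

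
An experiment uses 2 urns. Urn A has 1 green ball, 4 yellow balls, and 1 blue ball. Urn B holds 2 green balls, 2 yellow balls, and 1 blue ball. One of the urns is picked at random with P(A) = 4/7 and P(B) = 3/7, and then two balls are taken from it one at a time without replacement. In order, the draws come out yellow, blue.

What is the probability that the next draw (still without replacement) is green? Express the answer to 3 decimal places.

0.400

Under each hypothesis, the probability of the observed sequence is: P(data | urn A) = (4/6)(1/5) = 2/15; P(data | urn B) = (2/5)(1/4) = 1/10.
Multiplying each by its prior: 4/7 · 2/15 = 8/105, 3/7 · 1/10 = 3/70; these sum to 5/42.
The posterior is then P(urn A | data) = 16/25, P(urn B | data) = 9/25.
Averaging over the posterior, P(green next | data) = (1/4)(16/25) + (2/3)(9/25) = 2/5.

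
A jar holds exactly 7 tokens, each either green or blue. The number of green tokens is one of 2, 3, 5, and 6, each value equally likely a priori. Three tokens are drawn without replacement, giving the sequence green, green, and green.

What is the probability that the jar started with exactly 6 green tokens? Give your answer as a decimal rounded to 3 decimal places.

0.645

For each hypothesis, P(data | H) works out to: P(data | r = 2) = (2/7)(1/6)(0/5) = 0; P(data | r = 3) = (3/7)(2/6)(1/5) = 1/35; P(data | r = 5) = (5/7)(4/6)(3/5) = 2/7; P(data | r = 6) = (6/7)(5/6)(4/5) = 4/7.
Multiplying each by its prior: 1/4 · 0 = 0, 1/4 · 1/35 = 1/140, 1/4 · 2/7 = 1/14, 1/4 · 4/7 = 1/7; these sum to 31/140.
So P(r = 6 | data) = (1/7) / (31/140) = 20/31.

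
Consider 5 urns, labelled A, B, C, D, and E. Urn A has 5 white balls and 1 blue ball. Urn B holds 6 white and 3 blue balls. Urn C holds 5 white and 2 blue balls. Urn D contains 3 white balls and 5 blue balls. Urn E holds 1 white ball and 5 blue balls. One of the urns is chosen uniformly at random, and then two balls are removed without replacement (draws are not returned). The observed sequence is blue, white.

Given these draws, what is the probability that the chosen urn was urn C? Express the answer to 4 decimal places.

0.2186

Under each hypothesis, the probability of the observed sequence is: P(data | urn A) = (1/6)(5/5) = 1/6; P(data | urn B) = (3/9)(6/8) = 1/4; P(data | urn C) = (2/7)(5/6) = 5/21; P(data | urn D) = (5/8)(3/7) = 15/56; P(data | urn E) = (5/6)(1/5) = 1/6.
Weighting by the prior gives 1/5 · 1/6 = 1/30, 1/5 · 1/4 = 1/20, 1/5 · 5/21 = 1/21, 1/5 · 15/56 = 3/56, 1/5 · 1/6 = 1/30; with total 61/280.
Therefore the posterior P(urn C | data) = (1/21) / (61/280) = 40/183.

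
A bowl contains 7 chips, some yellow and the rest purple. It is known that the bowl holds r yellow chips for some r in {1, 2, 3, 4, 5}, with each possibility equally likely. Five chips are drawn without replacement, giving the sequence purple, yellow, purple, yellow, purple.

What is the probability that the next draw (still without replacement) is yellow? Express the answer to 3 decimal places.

0.429

For each hypothesis, P(data | H) works out to: P(data | r = 1) = (6/7)(1/6)(5/5)(0/4) = 0; P(data | r = 2) = (5/7)(2/6)(4/5)(1/4)(3/3) = 1/21; P(data | r = 3) = (4/7)(3/6)(3/5)(2/4)(2/3) = 2/35; P(data | r = 4) = (3/7)(4/6)(2/5)(3/4)(1/3) = 1/35; P(data | r = 5) = (2/7)(5/6)(1/5)(4/4)(0/3) = 0.
The prior-weighted likelihoods are 1/5 · 0 = 0, 1/5 · 1/21 = 1/105, 1/5 · 2/35 = 2/175, 1/5 · 1/35 = 1/175, 1/5 · 0 = 0; these sum to 2/75.
The posterior is then P(r = 1 | data) = 0, P(r = 2 | data) = 5/14, P(r = 3 | data) = 3/7, P(r = 4 | data) = 3/14, P(r = 5 | data) = 0.
The predictive probability is P(yellow next | data) = (0)(5/14) + (1/2)(3/7) + (1)(3/14) = 3/7.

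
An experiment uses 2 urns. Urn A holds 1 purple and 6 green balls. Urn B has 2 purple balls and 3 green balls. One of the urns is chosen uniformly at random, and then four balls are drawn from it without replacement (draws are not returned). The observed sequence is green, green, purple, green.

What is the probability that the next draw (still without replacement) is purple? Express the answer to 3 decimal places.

Compute the likelihood of the observed sequence for each case: P(data | urn A) = (6/7)(5/6)(1/5)(4/4) = 1/7; P(data | urn B) = (3/5)(2/4)(2/3)(1/2) = 1/10.
The prior-weighted likelihoods are 1/2 · 1/7 = 1/14, 1/2 · 1/10 = 1/20; with total 17/140.
Dividing through by the total gives posterior P(urn A | data) = 10/17, P(urn B | data) = 7/17.
So P(purple next | data) = Σ P(purple next | H) P(H | data) = (0)(10/17) + (1)(7/17) = 7/17.

0.412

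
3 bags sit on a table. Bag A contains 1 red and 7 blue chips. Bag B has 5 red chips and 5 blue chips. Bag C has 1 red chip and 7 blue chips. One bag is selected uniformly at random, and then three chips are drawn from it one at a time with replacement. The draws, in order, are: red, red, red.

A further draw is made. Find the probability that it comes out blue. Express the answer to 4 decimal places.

0.5114

The likelihood of the observed sequence under each hypothesis: P(data | bag A) = (1/8)(1/8)(1/8) = 0.0019531; P(data | bag B) = (5/10)(5/10)(5/10) = 0.125; P(data | bag C) = (1/8)(1/8)(1/8) = 0.0019531.
Weighting by the prior gives 1/3 · 0.0019531 = 0.00065104, 1/3 · 0.125 = 0.041667, 1/3 · 0.0019531 = 0.00065104; these sum to 0.042969.
The posterior is then P(bag A | data) = 0.015152, P(bag B | data) = 0.9697, P(bag C | data) = 0.015152.
So P(blue next | data) = Σ P(blue next | H) P(H | data) = (7/8)(0.015152) + (1/2)(0.9697) + (7/8)(0.015152) = 0.51136.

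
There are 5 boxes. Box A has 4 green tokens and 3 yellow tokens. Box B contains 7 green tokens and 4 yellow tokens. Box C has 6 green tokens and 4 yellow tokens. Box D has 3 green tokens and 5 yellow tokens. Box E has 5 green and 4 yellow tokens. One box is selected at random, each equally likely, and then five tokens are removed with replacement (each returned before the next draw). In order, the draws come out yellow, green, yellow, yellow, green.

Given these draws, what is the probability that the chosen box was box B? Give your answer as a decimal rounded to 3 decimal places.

0.150

For each hypothesis, P(data | H) works out to: P(data | box A) = (3/7)(4/7)(3/7)(3/7)(4/7) = 0.025704; P(data | box B) = (4/11)(7/11)(4/11)(4/11)(7/11) = 0.019472; P(data | box C) = (4/10)(6/10)(4/10)(4/10)(6/10) = 0.02304; P(data | box D) = (5/8)(3/8)(5/8)(5/8)(3/8) = 0.034332; P(data | box E) = (4/9)(5/9)(4/9)(4/9)(5/9) = 0.027096.
Multiplying each by its prior: 1/5 · 0.025704 = 0.0051407, 1/5 · 0.019472 = 0.0038944, 1/5 · 0.02304 = 0.004608, 1/5 · 0.034332 = 0.0068665, 1/5 · 0.027096 = 0.0054192; with total 0.025929.
By Bayes' rule, P(box B | data) = (0.0038944) / (0.025929) = 0.1502.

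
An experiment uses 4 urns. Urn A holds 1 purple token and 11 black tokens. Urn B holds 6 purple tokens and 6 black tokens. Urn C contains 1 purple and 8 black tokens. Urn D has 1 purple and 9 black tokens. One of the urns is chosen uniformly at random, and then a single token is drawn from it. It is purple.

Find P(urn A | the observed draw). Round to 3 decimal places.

0.105

Compute the likelihood of this draw for each case: P(data | urn A) = (1/12) = 1/12; P(data | urn B) = (6/12) = 1/2; P(data | urn C) = (1/9) = 1/9; P(data | urn D) = (1/10) = 1/10.
Multiplying each by its prior: 1/4 · 1/12 = 1/48, 1/4 · 1/2 = 1/8, 1/4 · 1/9 = 1/36, 1/4 · 1/10 = 1/40; these sum to 143/720.
By Bayes' rule, P(urn A | data) = (1/48) / (143/720) = 15/143.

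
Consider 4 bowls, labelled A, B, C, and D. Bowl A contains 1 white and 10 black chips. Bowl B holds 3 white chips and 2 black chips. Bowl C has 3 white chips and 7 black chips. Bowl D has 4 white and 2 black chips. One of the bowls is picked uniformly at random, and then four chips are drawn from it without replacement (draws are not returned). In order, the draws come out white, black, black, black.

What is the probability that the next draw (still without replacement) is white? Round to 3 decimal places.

0.193

Compute the likelihood of the observed sequence for each case: P(data | bowl A) = (1/11)(10/10)(9/9)(8/8) = 1/11; P(data | bowl B) = (3/5)(2/4)(1/3)(0/2) = 0; P(data | bowl C) = (3/10)(7/9)(6/8)(5/7) = 1/8; P(data | bowl D) = (4/6)(2/5)(1/4)(0/3) = 0.
The prior-weighted likelihoods are 1/4 · 1/11 = 1/44, 1/4 · 0 = 0, 1/4 · 1/8 = 1/32, 1/4 · 0 = 0; summing to 19/352.
Dividing through by the total gives posterior P(bowl A | data) = 8/19, P(bowl B | data) = 0, P(bowl C | data) = 11/19, P(bowl D | data) = 0.
The predictive probability is P(white next | data) = (0)(8/19) + (1/3)(11/19) = 11/57.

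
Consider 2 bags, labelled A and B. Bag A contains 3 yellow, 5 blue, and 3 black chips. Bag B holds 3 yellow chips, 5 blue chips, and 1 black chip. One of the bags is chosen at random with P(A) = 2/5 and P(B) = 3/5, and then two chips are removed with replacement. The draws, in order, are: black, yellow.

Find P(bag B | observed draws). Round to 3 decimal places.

For each hypothesis, P(data | H) works out to: P(data | bag A) = (3/11)(3/11) = 0.07438; P(data | bag B) = (1/9)(3/9) = 0.037037.
Weighting by the prior gives 2/5 · 0.07438 = 0.029752, 3/5 · 0.037037 = 0.022222; with total 0.051974.
By Bayes' rule, P(bag B | data) = (0.022222) / (0.051974) = 0.42756.

0.428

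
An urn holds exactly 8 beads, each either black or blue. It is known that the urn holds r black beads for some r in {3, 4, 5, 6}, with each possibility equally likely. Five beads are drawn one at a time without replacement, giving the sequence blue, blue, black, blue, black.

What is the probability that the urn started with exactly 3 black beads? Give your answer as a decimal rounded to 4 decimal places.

For each hypothesis, P(data | H) works out to: P(data | r = 3) = (5/8)(4/7)(3/6)(3/5)(2/4) = 3/56; P(data | r = 4) = (4/8)(3/7)(4/6)(2/5)(3/4) = 3/70; P(data | r = 5) = (3/8)(2/7)(5/6)(1/5)(4/4) = 1/56; P(data | r = 6) = (2/8)(1/7)(6/6)(0/5) = 0.
Weighting by the prior gives 1/4 · 3/56 = 3/224, 1/4 · 3/70 = 3/280, 1/4 · 1/56 = 1/224, 1/4 · 0 = 0; with total 1/35.
Therefore the posterior P(r = 3 | data) = (3/224) / (1/35) = 15/32.

0.4688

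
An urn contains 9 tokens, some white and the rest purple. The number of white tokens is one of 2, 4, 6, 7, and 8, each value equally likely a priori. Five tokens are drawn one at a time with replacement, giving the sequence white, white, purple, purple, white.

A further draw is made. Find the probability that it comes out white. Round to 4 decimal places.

0.6214

Compute the likelihood of the observed sequence for each case: P(data | r = 2) = (2/9)(2/9)(7/9)(7/9)(2/9) = 0.0066386; P(data | r = 4) = (4/9)(4/9)(5/9)(5/9)(4/9) = 0.027096; P(data | r = 6) = (6/9)(6/9)(3/9)(3/9)(6/9) = 0.032922; P(data | r = 7) = (7/9)(7/9)(2/9)(2/9)(7/9) = 0.023235; P(data | r = 8) = (8/9)(8/9)(1/9)(1/9)(8/9) = 0.0086708.
The prior-weighted likelihoods are 1/5 · 0.0066386 = 0.0013277, 1/5 · 0.027096 = 0.0054192, 1/5 · 0.032922 = 0.0065844, 1/5 · 0.023235 = 0.004647, 1/5 · 0.0086708 = 0.0017342; with total 0.019712.
Dividing through by the total gives posterior P(r = 2 | data) = 0.067354, P(r = 4 | data) = 0.27491, P(r = 6 | data) = 0.33402, P(r = 7 | data) = 0.23574, P(r = 8 | data) = 0.087973.
The predictive probability is P(white next | data) = (2/9)(0.067354) + (4/9)(0.27491) + (2/3)(0.33402) + (7/9)(0.23574) + (8/9)(0.087973) = 0.62138.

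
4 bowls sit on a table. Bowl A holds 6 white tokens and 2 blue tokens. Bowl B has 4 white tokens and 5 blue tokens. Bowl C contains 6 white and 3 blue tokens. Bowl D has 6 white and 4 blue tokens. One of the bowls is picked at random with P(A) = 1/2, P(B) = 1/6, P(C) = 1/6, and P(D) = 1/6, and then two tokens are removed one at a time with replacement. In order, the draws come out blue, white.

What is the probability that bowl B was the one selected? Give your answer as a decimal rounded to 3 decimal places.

0.194

Compute the likelihood of the observed sequence for each case: P(data | bowl A) = (2/8)(6/8) = 0.1875; P(data | bowl B) = (5/9)(4/9) = 0.24691; P(data | bowl C) = (3/9)(6/9) = 0.22222; P(data | bowl D) = (4/10)(6/10) = 0.24.
Weighting by the prior gives 1/2 · 0.1875 = 0.09375, 1/6 · 0.24691 = 0.041152, 1/6 · 0.22222 = 0.037037, 1/6 · 0.24 = 0.04; these sum to 0.21194.
Hence P(bowl B | data) = (0.041152) / (0.21194) = 0.19417.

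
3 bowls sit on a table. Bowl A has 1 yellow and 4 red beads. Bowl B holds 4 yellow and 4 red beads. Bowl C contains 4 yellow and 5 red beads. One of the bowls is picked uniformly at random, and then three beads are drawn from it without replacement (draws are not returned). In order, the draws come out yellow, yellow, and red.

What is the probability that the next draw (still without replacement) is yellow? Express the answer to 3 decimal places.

The likelihood of the observed sequence under each hypothesis: P(data | bowl A) = (1/5)(0/4) = 0; P(data | bowl B) = (4/8)(3/7)(4/6) = 1/7; P(data | bowl C) = (4/9)(3/8)(5/7) = 5/42.
Weighting by the prior gives 1/3 · 0 = 0, 1/3 · 1/7 = 1/21, 1/3 · 5/42 = 5/126; summing to 11/126.
Dividing through by the total gives posterior P(bowl A | data) = 0, P(bowl B | data) = 6/11, P(bowl C | data) = 5/11.
So P(yellow next | data) = Σ P(yellow next | H) P(H | data) = (2/5)(6/11) + (1/3)(5/11) = 61/165.

0.370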